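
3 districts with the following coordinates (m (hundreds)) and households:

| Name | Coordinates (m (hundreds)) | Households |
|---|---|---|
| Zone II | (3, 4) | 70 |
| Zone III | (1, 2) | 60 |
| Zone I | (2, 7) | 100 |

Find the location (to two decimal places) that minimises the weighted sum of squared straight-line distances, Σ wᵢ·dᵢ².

(2.04, 4.78)

The minimiser of Σwᵢ‖p−pᵢ‖² is the weighted centroid p* = (Σwᵢpᵢ)/(Σwᵢ).
Σwᵢ = 230.
Σwᵢxᵢ = 70·3 + 60·1 + 100·2 = 470.
Σwᵢyᵢ = 70·4 + 60·2 + 100·7 = 1100.
x* = 470/230 = 2.04, y* = 1100/230 = 4.78.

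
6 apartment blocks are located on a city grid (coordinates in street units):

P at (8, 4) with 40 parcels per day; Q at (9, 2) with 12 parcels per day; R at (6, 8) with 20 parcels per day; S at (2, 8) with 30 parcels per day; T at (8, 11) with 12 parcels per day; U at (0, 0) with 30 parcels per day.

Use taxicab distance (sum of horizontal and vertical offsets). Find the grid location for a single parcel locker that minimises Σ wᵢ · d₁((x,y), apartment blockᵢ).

Manhattan distance separates: Σwᵢ(|x−xᵢ|+|y−yᵢ|) = Σwᵢ|x−xᵢ| + Σwᵢ|y−yᵢ|, so x and y are optimised independently as 1-D weighted medians.
Total weight W = 144; half = 72.
x-coordinate, sorted with cumulative weight:
  x=0 (U, w=30) cum 30
  x=2 (S, w=30) cum 60
  x=6 (R, w=20) cum 80  ← median
  x=8 (P, w=40) cum 120
  x=8 (T, w=12) cum 132
  x=9 (Q, w=12) cum 144
⇒ x* = 6
y-coordinate, sorted with cumulative weight:
  y=0 (U, w=30) cum 30
  y=2 (Q, w=12) cum 42
  y=4 (P, w=40) cum 82  ← median
  y=8 (R, w=20) cum 102
  y=8 (S, w=30) cum 132
  y=11 (T, w=12) cum 144
⇒ y* = 4

(6, 4)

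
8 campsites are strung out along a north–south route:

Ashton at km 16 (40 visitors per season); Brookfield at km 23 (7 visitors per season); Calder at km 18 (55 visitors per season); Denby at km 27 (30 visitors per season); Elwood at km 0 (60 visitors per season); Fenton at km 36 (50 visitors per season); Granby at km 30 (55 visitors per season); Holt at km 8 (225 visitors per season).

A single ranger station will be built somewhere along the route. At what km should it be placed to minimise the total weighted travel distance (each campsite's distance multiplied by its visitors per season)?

x = 8

For a sum of weighted absolute distances on a line, the optimum is the weighted median (not the mean). Total weight W = 522; half-weight = 261.
Sort by position and accumulate weight:
  km 0 (Elwood, w=60) → cum 60
  km 8 (Holt, w=225) → cum 285  ≥ 261 → median here
  km 16 (Ashton, w=40) → cum 325
  km 18 (Calder, w=55) → cum 380
  km 23 (Brookfield, w=7) → cum 387
  km 27 (Denby, w=30) → cum 417
  km 30 (Granby, w=55) → cum 472
  km 36 (Fenton, w=50) → cum 522
Optimal location: km 8.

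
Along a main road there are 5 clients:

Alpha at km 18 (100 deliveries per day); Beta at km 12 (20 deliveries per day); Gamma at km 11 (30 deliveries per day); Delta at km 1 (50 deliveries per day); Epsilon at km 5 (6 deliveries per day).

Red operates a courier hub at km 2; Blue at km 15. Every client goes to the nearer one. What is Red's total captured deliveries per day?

The indifferent point is the midpoint (2+15)/2 = 8.5; clients left of it (closer to Red at 2) go to Red, those right go to Blue.
  Delta at 1 (w=50) → Red
  Epsilon at 5 (w=6) → Red
  Gamma at 11 (w=30) → Blue
  Beta at 12 (w=20) → Blue
  Alpha at 18 (w=100) → Blue
Red captures 56; Blue captures 150.

56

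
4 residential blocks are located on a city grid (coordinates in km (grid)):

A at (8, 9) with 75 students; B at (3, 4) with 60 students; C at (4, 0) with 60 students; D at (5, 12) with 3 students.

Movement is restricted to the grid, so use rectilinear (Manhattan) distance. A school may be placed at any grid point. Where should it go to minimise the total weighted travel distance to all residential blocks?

Manhattan distance separates: Σwᵢ(|x−xᵢ|+|y−yᵢ|) = Σwᵢ|x−xᵢ| + Σwᵢ|y−yᵢ|, so x and y are optimised independently as 1-D weighted medians.
Total weight W = 198; half = 99.
x-coordinate, sorted with cumulative weight:
  x=3 (B, w=60) cum 60
  x=4 (C, w=60) cum 120  ← median
  x=5 (D, w=3) cum 123
  x=8 (A, w=75) cum 198
⇒ x* = 4
y-coordinate, sorted with cumulative weight:
  y=0 (C, w=60) cum 60
  y=4 (B, w=60) cum 120  ← median
  y=9 (A, w=75) cum 195
  y=12 (D, w=3) cum 198
⇒ y* = 4

(4, 4)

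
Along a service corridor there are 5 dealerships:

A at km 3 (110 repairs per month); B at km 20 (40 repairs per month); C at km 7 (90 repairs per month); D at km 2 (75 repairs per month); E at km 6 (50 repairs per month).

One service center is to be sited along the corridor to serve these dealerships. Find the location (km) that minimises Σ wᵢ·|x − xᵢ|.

For a sum of weighted absolute distances on a line, the optimum is the weighted median (not the mean). Total weight W = 365; half-weight = 182.5.
Sort by position and accumulate weight:
  km 2 (D, w=75) → cum 75
  km 3 (A, w=110) → cum 185  ≥ 182.5 → median here
  km 6 (E, w=50) → cum 235
  km 7 (C, w=90) → cum 325
  km 20 (B, w=40) → cum 365
Optimal location: km 3.

x = 3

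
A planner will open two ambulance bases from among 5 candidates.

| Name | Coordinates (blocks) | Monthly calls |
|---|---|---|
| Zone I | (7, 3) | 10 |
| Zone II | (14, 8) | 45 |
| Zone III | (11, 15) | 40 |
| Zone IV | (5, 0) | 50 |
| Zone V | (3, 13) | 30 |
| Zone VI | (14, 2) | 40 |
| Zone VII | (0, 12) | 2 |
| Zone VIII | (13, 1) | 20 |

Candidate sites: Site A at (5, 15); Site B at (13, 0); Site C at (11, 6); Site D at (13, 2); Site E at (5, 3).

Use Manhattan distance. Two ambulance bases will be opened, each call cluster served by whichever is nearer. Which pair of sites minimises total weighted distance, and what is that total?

{Site A, Site D}, total 1321

Evaluate every pair (each demand assigned to the nearer of the two):
  {Site A, Site D}: total = 1321
  {Site A, Site B}: total = 1411
  {Site D, Site E}: total = 1533
  {Site C, Site E}: total = 1563
  {Site B, Site C}: total = 1679
  {Site A, Site C}: total = 1691
  {Site C, Site D}: total = 1699
  {Site A, Site E}: total = 1776
  {Site B, Site E}: total = 1783
  {Site B, Site D}: total = 2121
Best pair: {Site A, Site D} with total 1321.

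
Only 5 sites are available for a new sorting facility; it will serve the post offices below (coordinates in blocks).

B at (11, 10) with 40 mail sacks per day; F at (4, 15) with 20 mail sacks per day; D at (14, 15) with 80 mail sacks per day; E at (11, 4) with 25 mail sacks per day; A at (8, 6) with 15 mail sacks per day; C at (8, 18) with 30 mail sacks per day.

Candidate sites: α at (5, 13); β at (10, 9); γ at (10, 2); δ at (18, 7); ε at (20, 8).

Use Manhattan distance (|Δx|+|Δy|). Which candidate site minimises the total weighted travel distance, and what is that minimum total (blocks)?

β, total 1675 blocks

Total weighted distance at each candidate:
  α (5, 13): total = 2065
  β (10, 9): total = 1675
  γ (10, 2): total = 2805
  δ (18, 7): total = 2845
  ε (20, 8): total = 3135
Minimum is at β with total 1675 blocks.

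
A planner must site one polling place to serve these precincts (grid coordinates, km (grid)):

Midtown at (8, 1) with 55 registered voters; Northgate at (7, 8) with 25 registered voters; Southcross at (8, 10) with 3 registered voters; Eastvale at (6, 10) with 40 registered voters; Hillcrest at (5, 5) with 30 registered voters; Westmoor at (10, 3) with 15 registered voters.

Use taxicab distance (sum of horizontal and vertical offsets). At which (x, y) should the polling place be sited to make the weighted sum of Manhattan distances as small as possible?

Manhattan distance separates: Σwᵢ(|x−xᵢ|+|y−yᵢ|) = Σwᵢ|x−xᵢ| + Σwᵢ|y−yᵢ|, so x and y are optimised independently as 1-D weighted medians.
Total weight W = 168; half = 84.
x-coordinate, sorted with cumulative weight:
  x=5 (Hillcrest, w=30) cum 30
  x=6 (Eastvale, w=40) cum 70
  x=7 (Northgate, w=25) cum 95  ← median
  x=8 (Midtown, w=55) cum 150
  x=8 (Southcross, w=3) cum 153
  x=10 (Westmoor, w=15) cum 168
⇒ x* = 7
y-coordinate, sorted with cumulative weight:
  y=1 (Midtown, w=55) cum 55
  y=3 (Westmoor, w=15) cum 70
  y=5 (Hillcrest, w=30) cum 100  ← median
  y=8 (Northgate, w=25) cum 125
  y=10 (Southcross, w=3) cum 128
  y=10 (Eastvale, w=40) cum 168
⇒ y* = 5

(7, 5)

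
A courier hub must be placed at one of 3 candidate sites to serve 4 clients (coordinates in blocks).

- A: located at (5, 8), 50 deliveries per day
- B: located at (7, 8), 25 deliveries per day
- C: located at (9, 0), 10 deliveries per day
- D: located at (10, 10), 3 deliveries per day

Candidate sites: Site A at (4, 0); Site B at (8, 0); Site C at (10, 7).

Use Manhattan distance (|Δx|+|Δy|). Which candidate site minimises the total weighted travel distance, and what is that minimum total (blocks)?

Total weighted distance at each candidate:
  Site A (4, 0): total = 823
  Site B (8, 0): total = 821
  Site C (10, 7): total = 489
Minimum is at Site C with total 489 blocks.

Site C, total 489 blocks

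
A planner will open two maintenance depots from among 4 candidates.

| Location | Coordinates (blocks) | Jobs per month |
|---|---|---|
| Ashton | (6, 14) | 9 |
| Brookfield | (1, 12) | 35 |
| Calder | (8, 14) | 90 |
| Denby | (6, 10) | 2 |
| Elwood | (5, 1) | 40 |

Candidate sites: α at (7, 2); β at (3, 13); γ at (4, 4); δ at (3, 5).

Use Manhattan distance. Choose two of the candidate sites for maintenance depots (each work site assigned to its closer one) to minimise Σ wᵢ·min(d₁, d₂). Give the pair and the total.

{α, β}, total 813

Evaluate every pair (each demand assigned to the nearer of the two):
  {α, β}: total = 813
  {β, γ}: total = 853
  {β, δ}: total = 933
  {α, δ}: total = 1729
  {α, γ}: total = 1799
  {γ, δ}: total = 1859
Best pair: {α, β} with total 813.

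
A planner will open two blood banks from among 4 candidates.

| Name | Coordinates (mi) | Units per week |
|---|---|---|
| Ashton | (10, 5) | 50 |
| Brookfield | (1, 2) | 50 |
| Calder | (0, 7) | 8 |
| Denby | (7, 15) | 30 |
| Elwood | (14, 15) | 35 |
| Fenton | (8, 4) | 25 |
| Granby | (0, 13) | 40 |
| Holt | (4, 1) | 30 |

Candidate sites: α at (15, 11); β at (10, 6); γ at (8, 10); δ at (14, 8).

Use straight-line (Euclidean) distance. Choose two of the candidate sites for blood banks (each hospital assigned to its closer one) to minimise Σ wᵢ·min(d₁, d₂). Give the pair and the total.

Evaluate every pair (each demand assigned to the nearer of the two):
  {β, γ}: total = 1683.9
  {α, β}: total = 1828.8
  {β, δ}: total = 1945.7
  {α, γ}: total = 1953.6
  {γ, δ}: total = 2035.1
  {α, δ}: total = 2631.9
Best pair: {β, γ} with total 1683.9.

{β, γ}, total 1683.9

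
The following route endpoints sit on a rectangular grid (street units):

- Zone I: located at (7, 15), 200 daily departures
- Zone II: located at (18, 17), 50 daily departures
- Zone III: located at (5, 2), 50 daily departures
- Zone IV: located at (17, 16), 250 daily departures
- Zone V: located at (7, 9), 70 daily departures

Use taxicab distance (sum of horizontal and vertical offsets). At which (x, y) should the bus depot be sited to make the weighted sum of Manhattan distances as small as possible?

(7, 15)

Manhattan distance separates: Σwᵢ(|x−xᵢ|+|y−yᵢ|) = Σwᵢ|x−xᵢ| + Σwᵢ|y−yᵢ|, so x and y are optimised independently as 1-D weighted medians.
Total weight W = 620; half = 310.
x-coordinate, sorted with cumulative weight:
  x=5 (Zone III, w=50) cum 50
  x=7 (Zone I, w=200) cum 250
  x=7 (Zone V, w=70) cum 320  ← median
  x=17 (Zone IV, w=250) cum 570
  x=18 (Zone II, w=50) cum 620
⇒ x* = 7
y-coordinate, sorted with cumulative weight:
  y=2 (Zone III, w=50) cum 50
  y=9 (Zone V, w=70) cum 120
  y=15 (Zone I, w=200) cum 320  ← median
  y=16 (Zone IV, w=250) cum 570
  y=17 (Zone II, w=50) cum 620
⇒ y* = 15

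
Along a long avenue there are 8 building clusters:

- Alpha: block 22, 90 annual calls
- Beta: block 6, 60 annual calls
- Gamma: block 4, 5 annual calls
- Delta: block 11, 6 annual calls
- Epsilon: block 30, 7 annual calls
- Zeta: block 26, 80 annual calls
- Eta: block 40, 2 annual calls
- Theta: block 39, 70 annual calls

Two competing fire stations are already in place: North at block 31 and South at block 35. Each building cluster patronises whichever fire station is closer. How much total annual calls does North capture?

248

The indifferent point is the midpoint (31+35)/2 = 33; building clusters left of it (closer to North at 31) go to North, those right go to South.
  Gamma at 4 (w=5) → North
  Beta at 6 (w=60) → North
  Delta at 11 (w=6) → North
  Alpha at 22 (w=90) → North
  Zeta at 26 (w=80) → North
  Epsilon at 30 (w=7) → North
  Theta at 39 (w=70) → South
  Eta at 40 (w=2) → South
North captures 248; South captures 72.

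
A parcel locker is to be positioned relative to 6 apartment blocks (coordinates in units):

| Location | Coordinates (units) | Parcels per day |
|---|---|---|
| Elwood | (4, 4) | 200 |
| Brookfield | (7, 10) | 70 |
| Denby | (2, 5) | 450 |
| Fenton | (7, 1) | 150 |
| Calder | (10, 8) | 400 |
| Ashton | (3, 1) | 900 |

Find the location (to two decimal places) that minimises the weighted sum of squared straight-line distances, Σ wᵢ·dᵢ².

The minimiser of Σwᵢ‖p−pᵢ‖² is the weighted centroid p* = (Σwᵢpᵢ)/(Σwᵢ).
Σwᵢ = 2170.
Σwᵢxᵢ = 200·4 + 70·7 + 450·2 + 150·7 + 400·10 + 900·3 = 9940.
Σwᵢyᵢ = 200·4 + 70·10 + 450·5 + 150·1 + 400·8 + 900·1 = 8000.
x* = 9940/2170 = 4.58, y* = 8000/2170 = 3.69.

(4.58, 3.69)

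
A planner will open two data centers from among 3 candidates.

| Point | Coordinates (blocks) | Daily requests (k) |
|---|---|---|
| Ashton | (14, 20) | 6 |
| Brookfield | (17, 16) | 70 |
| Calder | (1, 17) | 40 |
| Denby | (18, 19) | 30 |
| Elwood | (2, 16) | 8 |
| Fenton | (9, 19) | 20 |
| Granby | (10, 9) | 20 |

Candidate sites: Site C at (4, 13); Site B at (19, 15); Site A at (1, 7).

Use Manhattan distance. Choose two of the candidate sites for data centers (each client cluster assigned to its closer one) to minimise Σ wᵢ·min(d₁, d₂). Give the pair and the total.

Evaluate every pair (each demand assigned to the nearer of the two):
  {Site C, Site B}: total = 1160
  {Site B, Site A}: total = 1400
  {Site C, Site A}: total = 2562
Best pair: {Site C, Site B} with total 1160.

{Site C, Site B}, total 1160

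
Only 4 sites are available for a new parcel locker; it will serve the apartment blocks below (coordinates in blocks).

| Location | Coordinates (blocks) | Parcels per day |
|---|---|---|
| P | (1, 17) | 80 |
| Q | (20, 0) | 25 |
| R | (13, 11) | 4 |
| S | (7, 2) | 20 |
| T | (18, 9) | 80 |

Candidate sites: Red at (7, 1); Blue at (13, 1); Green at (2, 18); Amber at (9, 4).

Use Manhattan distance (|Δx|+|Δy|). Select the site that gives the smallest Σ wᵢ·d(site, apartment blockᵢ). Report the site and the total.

Total weighted distance at each candidate:
  Red (7, 1): total = 3714
  Blue (13, 1): total = 3660
  Green (2, 18): total = 3552
  Amber (9, 4): total = 3299
Minimum is at Amber with total 3299 blocks.

Amber, total 3299 blocks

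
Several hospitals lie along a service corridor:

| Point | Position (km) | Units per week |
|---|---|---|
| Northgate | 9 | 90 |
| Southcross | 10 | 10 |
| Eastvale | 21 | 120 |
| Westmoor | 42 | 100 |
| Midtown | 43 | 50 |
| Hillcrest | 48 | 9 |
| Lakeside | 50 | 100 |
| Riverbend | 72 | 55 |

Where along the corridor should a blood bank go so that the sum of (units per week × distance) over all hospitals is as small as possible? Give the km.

x = 42

For a sum of weighted absolute distances on a line, the optimum is the weighted median (not the mean). Total weight W = 534; half-weight = 267.
Sort by position and accumulate weight:
  km 9 (Northgate, w=90) → cum 90
  km 10 (Southcross, w=10) → cum 100
  km 21 (Eastvale, w=120) → cum 220
  km 42 (Westmoor, w=100) → cum 320  ≥ 267 → median here
  km 43 (Midtown, w=50) → cum 370
  km 48 (Hillcrest, w=9) → cum 379
  km 50 (Lakeside, w=100) → cum 479
  km 72 (Riverbend, w=55) → cum 534
Optimal location: km 42.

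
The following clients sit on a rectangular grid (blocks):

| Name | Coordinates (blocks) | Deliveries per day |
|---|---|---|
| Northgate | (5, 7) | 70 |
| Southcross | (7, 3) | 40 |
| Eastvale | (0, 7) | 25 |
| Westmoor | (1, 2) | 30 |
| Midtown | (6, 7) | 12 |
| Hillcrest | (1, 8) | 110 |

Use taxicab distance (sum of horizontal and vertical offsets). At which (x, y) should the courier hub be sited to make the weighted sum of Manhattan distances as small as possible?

Manhattan distance separates: Σwᵢ(|x−xᵢ|+|y−yᵢ|) = Σwᵢ|x−xᵢ| + Σwᵢ|y−yᵢ|, so x and y are optimised independently as 1-D weighted medians.
Total weight W = 287; half = 143.5.
x-coordinate, sorted with cumulative weight:
  x=0 (Eastvale, w=25) cum 25
  x=1 (Westmoor, w=30) cum 55
  x=1 (Hillcrest, w=110) cum 165  ← median
  x=5 (Northgate, w=70) cum 235
  x=6 (Midtown, w=12) cum 247
  x=7 (Southcross, w=40) cum 287
⇒ x* = 1
y-coordinate, sorted with cumulative weight:
  y=2 (Westmoor, w=30) cum 30
  y=3 (Southcross, w=40) cum 70
  y=7 (Northgate, w=70) cum 140
  y=7 (Eastvale, w=25) cum 165  ← median
  y=7 (Midtown, w=12) cum 177
  y=8 (Hillcrest, w=110) cum 287
⇒ y* = 7

(1, 7)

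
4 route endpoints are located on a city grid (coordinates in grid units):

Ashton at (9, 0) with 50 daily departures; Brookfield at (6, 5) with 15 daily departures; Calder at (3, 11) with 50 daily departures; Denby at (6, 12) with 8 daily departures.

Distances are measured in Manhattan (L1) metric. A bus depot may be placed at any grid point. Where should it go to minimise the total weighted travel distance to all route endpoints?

Manhattan distance separates: Σwᵢ(|x−xᵢ|+|y−yᵢ|) = Σwᵢ|x−xᵢ| + Σwᵢ|y−yᵢ|, so x and y are optimised independently as 1-D weighted medians.
Total weight W = 123; half = 61.5.
x-coordinate, sorted with cumulative weight:
  x=3 (Calder, w=50) cum 50
  x=6 (Brookfield, w=15) cum 65  ← median
  x=6 (Denby, w=8) cum 73
  x=9 (Ashton, w=50) cum 123
⇒ x* = 6
y-coordinate, sorted with cumulative weight:
  y=0 (Ashton, w=50) cum 50
  y=5 (Brookfield, w=15) cum 65  ← median
  y=11 (Calder, w=50) cum 115
  y=12 (Denby, w=8) cum 123
⇒ y* = 5

(6, 5)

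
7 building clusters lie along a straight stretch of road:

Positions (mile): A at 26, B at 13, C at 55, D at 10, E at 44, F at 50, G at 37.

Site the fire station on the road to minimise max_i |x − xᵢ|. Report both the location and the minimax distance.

The 1-center on a line is the midpoint of the two extreme points: leftmost at 10, rightmost at 55.
Optimal location = (10 + 55)/2 = 32.5; maximum distance = (55 − 10)/2 = 22.5.

location 32.5, max distance 22.5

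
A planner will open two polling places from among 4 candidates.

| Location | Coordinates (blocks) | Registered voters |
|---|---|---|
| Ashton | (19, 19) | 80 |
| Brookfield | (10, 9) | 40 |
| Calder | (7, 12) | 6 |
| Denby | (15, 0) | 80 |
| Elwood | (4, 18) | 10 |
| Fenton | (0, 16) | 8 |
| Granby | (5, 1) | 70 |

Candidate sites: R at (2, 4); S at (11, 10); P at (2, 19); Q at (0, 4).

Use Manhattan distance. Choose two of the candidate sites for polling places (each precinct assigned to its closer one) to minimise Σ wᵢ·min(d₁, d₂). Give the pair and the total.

Evaluate every pair (each demand assigned to the nearer of the two):
  {R, S}: total = 3278
  {S, Q}: total = 3402
  {S, P}: total = 3716
  {R, P}: total = 3802
  {P, Q}: total = 4182
  {R, Q}: total = 5194
Best pair: {R, S} with total 3278.

{R, S}, total 3278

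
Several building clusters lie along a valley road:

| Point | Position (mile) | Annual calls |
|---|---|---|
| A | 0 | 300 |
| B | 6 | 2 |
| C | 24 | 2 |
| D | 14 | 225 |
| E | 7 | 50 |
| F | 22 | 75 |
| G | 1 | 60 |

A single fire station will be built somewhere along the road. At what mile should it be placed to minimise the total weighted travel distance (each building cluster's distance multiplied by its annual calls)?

x = 1

For a sum of weighted absolute distances on a line, the optimum is the weighted median (not the mean). Total weight W = 714; half-weight = 357.
Sort by position and accumulate weight:
  mile 0 (A, w=300) → cum 300
  mile 1 (G, w=60) → cum 360  ≥ 357 → median here
  mile 6 (B, w=2) → cum 362
  mile 7 (E, w=50) → cum 412
  mile 14 (D, w=225) → cum 637
  mile 22 (F, w=75) → cum 712
  mile 24 (C, w=2) → cum 714
Optimal location: mile 1.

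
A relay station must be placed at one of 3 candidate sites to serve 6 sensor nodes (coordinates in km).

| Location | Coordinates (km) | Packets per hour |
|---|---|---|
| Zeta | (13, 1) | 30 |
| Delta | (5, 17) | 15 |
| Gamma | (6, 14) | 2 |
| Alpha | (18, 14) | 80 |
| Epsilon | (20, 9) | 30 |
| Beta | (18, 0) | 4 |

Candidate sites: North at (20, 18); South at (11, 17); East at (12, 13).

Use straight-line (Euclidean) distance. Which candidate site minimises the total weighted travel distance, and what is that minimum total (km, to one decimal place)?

Total weighted distance at each candidate:
  North (20, 18): total = 1506.4
  South (11, 17): total = 1629.4
  East (12, 13): total = 1306.6
Minimum is at East with total 1306.6 km.

East, total 1306.6 km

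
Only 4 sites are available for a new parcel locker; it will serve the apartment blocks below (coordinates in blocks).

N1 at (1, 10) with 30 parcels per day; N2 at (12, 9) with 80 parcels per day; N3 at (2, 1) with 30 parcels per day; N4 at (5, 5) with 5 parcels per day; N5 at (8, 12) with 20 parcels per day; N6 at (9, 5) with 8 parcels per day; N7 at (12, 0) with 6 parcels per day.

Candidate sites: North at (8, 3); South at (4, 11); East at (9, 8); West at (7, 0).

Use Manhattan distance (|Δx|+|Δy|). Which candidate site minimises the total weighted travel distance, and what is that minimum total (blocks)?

East, total 1265 blocks

Total weighted distance at each candidate:
  North (8, 3): total = 1731
  South (4, 11): total = 1617
  East (9, 8): total = 1265
  West (7, 0): total = 2161
Minimum is at East with total 1265 blocks.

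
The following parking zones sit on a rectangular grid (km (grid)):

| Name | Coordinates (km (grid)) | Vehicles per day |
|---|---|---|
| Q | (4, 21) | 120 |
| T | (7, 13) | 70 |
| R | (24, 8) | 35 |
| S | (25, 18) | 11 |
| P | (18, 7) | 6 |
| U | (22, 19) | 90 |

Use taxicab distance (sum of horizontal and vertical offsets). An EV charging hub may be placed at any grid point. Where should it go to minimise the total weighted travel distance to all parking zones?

Manhattan distance separates: Σwᵢ(|x−xᵢ|+|y−yᵢ|) = Σwᵢ|x−xᵢ| + Σwᵢ|y−yᵢ|, so x and y are optimised independently as 1-D weighted medians.
Total weight W = 332; half = 166.
x-coordinate, sorted with cumulative weight:
  x=4 (Q, w=120) cum 120
  x=7 (T, w=70) cum 190  ← median
  x=18 (P, w=6) cum 196
  x=22 (U, w=90) cum 286
  x=24 (R, w=35) cum 321
  x=25 (S, w=11) cum 332
⇒ x* = 7
y-coordinate, sorted with cumulative weight:
  y=7 (P, w=6) cum 6
  y=8 (R, w=35) cum 41
  y=13 (T, w=70) cum 111
  y=18 (S, w=11) cum 122
  y=19 (U, w=90) cum 212  ← median
  y=21 (Q, w=120) cum 332
⇒ y* = 19

(7, 19)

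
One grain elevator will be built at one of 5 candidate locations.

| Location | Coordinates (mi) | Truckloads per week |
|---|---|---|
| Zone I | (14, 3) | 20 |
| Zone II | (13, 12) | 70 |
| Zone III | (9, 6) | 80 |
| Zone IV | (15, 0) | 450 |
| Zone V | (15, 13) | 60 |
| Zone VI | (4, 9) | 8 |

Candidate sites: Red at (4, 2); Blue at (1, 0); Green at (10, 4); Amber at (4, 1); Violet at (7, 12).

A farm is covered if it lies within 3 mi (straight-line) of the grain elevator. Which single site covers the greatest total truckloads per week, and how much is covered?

Green, covering 80

Coverage radius r = 3 mi; a point is covered iff (Δx)²+(Δy)² ≤ 3² = 9.
  Red (4, 2): covers {none} → 0
  Blue (1, 0): covers {none} → 0
  Green (10, 4): covers {Zone III} → 80
  Amber (4, 1): covers {none} → 0
  Violet (7, 12): covers {none} → 0
Maximum coverage at Green: 80 truckloads per week.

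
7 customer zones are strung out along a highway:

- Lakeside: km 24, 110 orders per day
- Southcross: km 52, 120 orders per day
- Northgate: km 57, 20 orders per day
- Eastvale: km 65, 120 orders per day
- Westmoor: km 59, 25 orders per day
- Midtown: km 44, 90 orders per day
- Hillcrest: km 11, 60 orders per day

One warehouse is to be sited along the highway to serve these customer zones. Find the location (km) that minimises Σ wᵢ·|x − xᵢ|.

x = 52

For a sum of weighted absolute distances on a line, the optimum is the weighted median (not the mean). Total weight W = 545; half-weight = 272.5.
Sort by position and accumulate weight:
  km 11 (Hillcrest, w=60) → cum 60
  km 24 (Lakeside, w=110) → cum 170
  km 44 (Midtown, w=90) → cum 260
  km 52 (Southcross, w=120) → cum 380  ≥ 272.5 → median here
  km 57 (Northgate, w=20) → cum 400
  km 59 (Westmoor, w=25) → cum 425
  km 65 (Eastvale, w=120) → cum 545
Optimal location: km 52.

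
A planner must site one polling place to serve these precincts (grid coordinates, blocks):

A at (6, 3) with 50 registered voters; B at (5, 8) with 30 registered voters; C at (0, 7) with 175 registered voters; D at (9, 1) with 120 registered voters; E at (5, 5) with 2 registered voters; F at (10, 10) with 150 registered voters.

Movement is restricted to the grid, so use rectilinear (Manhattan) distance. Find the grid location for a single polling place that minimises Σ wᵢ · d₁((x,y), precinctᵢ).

(9, 7)

Manhattan distance separates: Σwᵢ(|x−xᵢ|+|y−yᵢ|) = Σwᵢ|x−xᵢ| + Σwᵢ|y−yᵢ|, so x and y are optimised independently as 1-D weighted medians.
Total weight W = 527; half = 263.5.
x-coordinate, sorted with cumulative weight:
  x=0 (C, w=175) cum 175
  x=5 (B, w=30) cum 205
  x=5 (E, w=2) cum 207
  x=6 (A, w=50) cum 257
  x=9 (D, w=120) cum 377  ← median
  x=10 (F, w=150) cum 527
⇒ x* = 9
y-coordinate, sorted with cumulative weight:
  y=1 (D, w=120) cum 120
  y=3 (A, w=50) cum 170
  y=5 (E, w=2) cum 172
  y=7 (C, w=175) cum 347  ← median
  y=8 (B, w=30) cum 377
  y=10 (F, w=150) cum 527
⇒ y* = 7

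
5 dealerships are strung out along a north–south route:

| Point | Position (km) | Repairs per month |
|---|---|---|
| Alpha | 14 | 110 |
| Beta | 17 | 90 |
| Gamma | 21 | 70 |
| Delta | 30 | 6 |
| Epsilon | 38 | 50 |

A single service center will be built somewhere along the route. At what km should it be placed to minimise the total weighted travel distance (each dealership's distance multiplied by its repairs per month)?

For a sum of weighted absolute distances on a line, the optimum is the weighted median (not the mean). Total weight W = 326; half-weight = 163.
Sort by position and accumulate weight:
  km 14 (Alpha, w=110) → cum 110
  km 17 (Beta, w=90) → cum 200  ≥ 163 → median here
  km 21 (Gamma, w=70) → cum 270
  km 30 (Delta, w=6) → cum 276
  km 38 (Epsilon, w=50) → cum 326
Optimal location: km 17.

x = 17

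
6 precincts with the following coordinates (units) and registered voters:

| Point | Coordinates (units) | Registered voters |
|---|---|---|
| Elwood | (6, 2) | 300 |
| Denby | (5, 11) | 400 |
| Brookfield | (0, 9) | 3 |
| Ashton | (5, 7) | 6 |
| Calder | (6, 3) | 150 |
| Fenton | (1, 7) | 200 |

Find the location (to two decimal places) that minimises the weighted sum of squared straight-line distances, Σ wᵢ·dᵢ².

(4.66, 6.53)

The minimiser of Σwᵢ‖p−pᵢ‖² is the weighted centroid p* = (Σwᵢpᵢ)/(Σwᵢ).
Σwᵢ = 1059.
Σwᵢxᵢ = 300·6 + 400·5 + 3·0 + 6·5 + 150·6 + 200·1 = 4930.
Σwᵢyᵢ = 300·2 + 400·11 + 3·9 + 6·7 + 150·3 + 200·7 = 6919.
x* = 4930/1059 = 4.66, y* = 6919/1059 = 6.53.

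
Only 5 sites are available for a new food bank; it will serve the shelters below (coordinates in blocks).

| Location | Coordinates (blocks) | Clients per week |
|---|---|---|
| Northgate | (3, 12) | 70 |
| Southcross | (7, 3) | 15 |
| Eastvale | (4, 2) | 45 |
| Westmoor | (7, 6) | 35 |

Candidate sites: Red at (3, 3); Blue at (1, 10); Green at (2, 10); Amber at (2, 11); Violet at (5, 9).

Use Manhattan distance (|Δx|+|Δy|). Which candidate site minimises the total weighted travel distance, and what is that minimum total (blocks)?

Violet, total 1005 blocks

Total weighted distance at each candidate:
  Red (3, 3): total = 1025
  Blue (1, 10): total = 1320
  Green (2, 10): total = 1155
  Amber (2, 11): total = 1180
  Violet (5, 9): total = 1005
Minimum is at Violet with total 1005 blocks.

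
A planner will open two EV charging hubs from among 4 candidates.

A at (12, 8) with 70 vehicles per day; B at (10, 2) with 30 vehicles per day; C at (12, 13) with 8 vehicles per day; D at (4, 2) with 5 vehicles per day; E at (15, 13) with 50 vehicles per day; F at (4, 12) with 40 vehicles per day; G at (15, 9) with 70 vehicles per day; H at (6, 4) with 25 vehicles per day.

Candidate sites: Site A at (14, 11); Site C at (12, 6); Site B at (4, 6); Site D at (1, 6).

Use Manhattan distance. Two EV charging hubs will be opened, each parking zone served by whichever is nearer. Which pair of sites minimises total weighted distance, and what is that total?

{Site A, Site B}, total 1402

Evaluate every pair (each demand assigned to the nearer of the two):
  {Site A, Site B}: total = 1402
  {Site A, Site C}: total = 1412
  {Site C, Site B}: total = 1656
  {Site A, Site D}: total = 1702
  {Site C, Site D}: total = 1866
  {Site B, Site D}: total = 3360
Best pair: {Site A, Site B} with total 1402.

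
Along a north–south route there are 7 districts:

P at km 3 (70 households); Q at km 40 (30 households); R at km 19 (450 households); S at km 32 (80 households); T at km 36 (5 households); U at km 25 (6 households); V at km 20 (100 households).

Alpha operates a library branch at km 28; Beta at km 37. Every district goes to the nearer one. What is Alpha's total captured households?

706

The indifferent point is the midpoint (28+37)/2 = 32.5; districts left of it (closer to Alpha at 28) go to Alpha, those right go to Beta.
  P at 3 (w=70) → Alpha
  R at 19 (w=450) → Alpha
  V at 20 (w=100) → Alpha
  U at 25 (w=6) → Alpha
  S at 32 (w=80) → Alpha
  T at 36 (w=5) → Beta
  Q at 40 (w=30) → Beta
Alpha captures 706; Beta captures 35.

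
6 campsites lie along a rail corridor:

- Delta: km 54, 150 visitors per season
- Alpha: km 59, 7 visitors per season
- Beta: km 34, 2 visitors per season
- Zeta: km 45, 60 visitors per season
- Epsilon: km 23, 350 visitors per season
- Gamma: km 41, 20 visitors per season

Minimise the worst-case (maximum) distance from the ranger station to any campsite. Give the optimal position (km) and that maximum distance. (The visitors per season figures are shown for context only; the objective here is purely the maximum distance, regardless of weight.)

The 1-center on a line is the midpoint of the two extreme points: leftmost at 23, rightmost at 59.
Optimal location = (23 + 59)/2 = 41; maximum distance = (59 − 23)/2 = 18.

location 41, max distance 18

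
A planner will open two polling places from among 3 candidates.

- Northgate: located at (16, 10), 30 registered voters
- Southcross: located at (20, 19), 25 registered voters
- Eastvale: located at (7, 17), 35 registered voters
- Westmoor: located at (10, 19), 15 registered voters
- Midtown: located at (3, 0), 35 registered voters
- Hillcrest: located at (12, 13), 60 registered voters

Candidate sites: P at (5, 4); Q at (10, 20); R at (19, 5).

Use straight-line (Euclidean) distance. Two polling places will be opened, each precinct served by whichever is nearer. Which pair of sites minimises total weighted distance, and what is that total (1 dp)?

Evaluate every pair (each demand assigned to the nearer of the two):
  {P, Q}: total = 1357.9
  {Q, R}: total = 1613.2
  {P, R}: total = 2017.7
Best pair: {P, Q} with total 1357.9.

{P, Q}, total 1357.9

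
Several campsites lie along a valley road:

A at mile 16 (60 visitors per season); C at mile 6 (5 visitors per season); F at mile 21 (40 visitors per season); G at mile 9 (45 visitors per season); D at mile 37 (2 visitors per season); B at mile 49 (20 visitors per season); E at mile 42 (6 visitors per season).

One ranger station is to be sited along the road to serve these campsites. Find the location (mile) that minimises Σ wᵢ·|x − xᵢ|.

x = 16

For a sum of weighted absolute distances on a line, the optimum is the weighted median (not the mean). Total weight W = 178; half-weight = 89.
Sort by position and accumulate weight:
  mile 6 (C, w=5) → cum 5
  mile 9 (G, w=45) → cum 50
  mile 16 (A, w=60) → cum 110  ≥ 89 → median here
  mile 21 (F, w=40) → cum 150
  mile 37 (D, w=2) → cum 152
  mile 42 (E, w=6) → cum 158
  mile 49 (B, w=20) → cum 178
Optimal location: mile 16.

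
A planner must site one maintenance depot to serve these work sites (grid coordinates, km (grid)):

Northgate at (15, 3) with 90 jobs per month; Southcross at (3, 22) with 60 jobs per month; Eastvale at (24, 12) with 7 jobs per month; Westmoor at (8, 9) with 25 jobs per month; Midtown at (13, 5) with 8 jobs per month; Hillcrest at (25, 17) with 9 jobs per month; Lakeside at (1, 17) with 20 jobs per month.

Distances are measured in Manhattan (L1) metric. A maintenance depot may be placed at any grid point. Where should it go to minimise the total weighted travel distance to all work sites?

Manhattan distance separates: Σwᵢ(|x−xᵢ|+|y−yᵢ|) = Σwᵢ|x−xᵢ| + Σwᵢ|y−yᵢ|, so x and y are optimised independently as 1-D weighted medians.
Total weight W = 219; half = 109.5.
x-coordinate, sorted with cumulative weight:
  x=1 (Lakeside, w=20) cum 20
  x=3 (Southcross, w=60) cum 80
  x=8 (Westmoor, w=25) cum 105
  x=13 (Midtown, w=8) cum 113  ← median
  x=15 (Northgate, w=90) cum 203
  x=24 (Eastvale, w=7) cum 210
  x=25 (Hillcrest, w=9) cum 219
⇒ x* = 13
y-coordinate, sorted with cumulative weight:
  y=3 (Northgate, w=90) cum 90
  y=5 (Midtown, w=8) cum 98
  y=9 (Westmoor, w=25) cum 123  ← median
  y=12 (Eastvale, w=7) cum 130
  y=17 (Hillcrest, w=9) cum 139
  y=17 (Lakeside, w=20) cum 159
  y=22 (Southcross, w=60) cum 219
⇒ y* = 9

(13, 9)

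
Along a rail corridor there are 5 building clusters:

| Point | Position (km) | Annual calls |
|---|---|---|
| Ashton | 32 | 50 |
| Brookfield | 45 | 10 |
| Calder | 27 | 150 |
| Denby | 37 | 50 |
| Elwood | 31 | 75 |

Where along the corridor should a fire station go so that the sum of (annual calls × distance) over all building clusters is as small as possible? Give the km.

x = 31

For a sum of weighted absolute distances on a line, the optimum is the weighted median (not the mean). Total weight W = 335; half-weight = 167.5.
Sort by position and accumulate weight:
  km 27 (Calder, w=150) → cum 150
  km 31 (Elwood, w=75) → cum 225  ≥ 167.5 → median here
  km 32 (Ashton, w=50) → cum 275
  km 37 (Denby, w=50) → cum 325
  km 45 (Brookfield, w=10) → cum 335
Optimal location: km 31.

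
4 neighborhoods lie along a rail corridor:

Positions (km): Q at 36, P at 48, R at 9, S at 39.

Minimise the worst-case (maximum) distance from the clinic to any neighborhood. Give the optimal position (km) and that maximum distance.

The 1-center on a line is the midpoint of the two extreme points: leftmost at 9, rightmost at 48.
Optimal location = (9 + 48)/2 = 28.5; maximum distance = (48 − 9)/2 = 19.5.

location 28.5, max distance 19.5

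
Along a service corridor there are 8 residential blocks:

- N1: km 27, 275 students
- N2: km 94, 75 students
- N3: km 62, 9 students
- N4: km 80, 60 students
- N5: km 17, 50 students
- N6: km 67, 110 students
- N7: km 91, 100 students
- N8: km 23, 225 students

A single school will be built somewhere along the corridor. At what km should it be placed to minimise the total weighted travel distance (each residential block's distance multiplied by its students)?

For a sum of weighted absolute distances on a line, the optimum is the weighted median (not the mean). Total weight W = 904; half-weight = 452.
Sort by position and accumulate weight:
  km 17 (N5, w=50) → cum 50
  km 23 (N8, w=225) → cum 275
  km 27 (N1, w=275) → cum 550  ≥ 452 → median here
  km 62 (N3, w=9) → cum 559
  km 67 (N6, w=110) → cum 669
  km 80 (N4, w=60) → cum 729
  km 91 (N7, w=100) → cum 829
  km 94 (N2, w=75) → cum 904
Optimal location: km 27.

x = 27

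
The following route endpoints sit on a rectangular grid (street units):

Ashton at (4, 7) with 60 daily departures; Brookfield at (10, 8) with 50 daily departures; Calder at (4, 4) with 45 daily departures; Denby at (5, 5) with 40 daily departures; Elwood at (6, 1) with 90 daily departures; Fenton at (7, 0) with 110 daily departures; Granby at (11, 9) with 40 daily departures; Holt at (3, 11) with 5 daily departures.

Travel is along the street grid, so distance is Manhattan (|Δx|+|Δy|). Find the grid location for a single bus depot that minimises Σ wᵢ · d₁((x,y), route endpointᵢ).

(6, 4)

Manhattan distance separates: Σwᵢ(|x−xᵢ|+|y−yᵢ|) = Σwᵢ|x−xᵢ| + Σwᵢ|y−yᵢ|, so x and y are optimised independently as 1-D weighted medians.
Total weight W = 440; half = 220.
x-coordinate, sorted with cumulative weight:
  x=3 (Holt, w=5) cum 5
  x=4 (Ashton, w=60) cum 65
  x=4 (Calder, w=45) cum 110
  x=5 (Denby, w=40) cum 150
  x=6 (Elwood, w=90) cum 240  ← median
  x=7 (Fenton, w=110) cum 350
  x=10 (Brookfield, w=50) cum 400
  x=11 (Granby, w=40) cum 440
⇒ x* = 6
y-coordinate, sorted with cumulative weight:
  y=0 (Fenton, w=110) cum 110
  y=1 (Elwood, w=90) cum 200
  y=4 (Calder, w=45) cum 245  ← median
  y=5 (Denby, w=40) cum 285
  y=7 (Ashton, w=60) cum 345
  y=8 (Brookfield, w=50) cum 395
  y=9 (Granby, w=40) cum 435
  y=11 (Holt, w=5) cum 440
⇒ y* = 4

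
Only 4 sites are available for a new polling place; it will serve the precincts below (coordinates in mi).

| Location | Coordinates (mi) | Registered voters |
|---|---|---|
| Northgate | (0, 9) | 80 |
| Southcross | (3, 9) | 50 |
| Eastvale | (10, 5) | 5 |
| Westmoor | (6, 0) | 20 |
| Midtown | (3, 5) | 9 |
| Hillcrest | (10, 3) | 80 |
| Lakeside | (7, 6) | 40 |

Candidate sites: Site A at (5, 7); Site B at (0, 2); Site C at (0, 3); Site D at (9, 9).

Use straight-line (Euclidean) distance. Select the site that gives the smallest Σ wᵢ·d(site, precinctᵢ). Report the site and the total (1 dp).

Total weighted distance at each candidate:
  Site A (5, 7): total = 1367.7
  Site B (0, 2): total = 2284.1
  Site C (0, 3): total = 2137.6
  Site D (9, 9): total = 1926.1
Minimum is at Site A with total 1367.7 mi.

Site A, total 1367.7 mi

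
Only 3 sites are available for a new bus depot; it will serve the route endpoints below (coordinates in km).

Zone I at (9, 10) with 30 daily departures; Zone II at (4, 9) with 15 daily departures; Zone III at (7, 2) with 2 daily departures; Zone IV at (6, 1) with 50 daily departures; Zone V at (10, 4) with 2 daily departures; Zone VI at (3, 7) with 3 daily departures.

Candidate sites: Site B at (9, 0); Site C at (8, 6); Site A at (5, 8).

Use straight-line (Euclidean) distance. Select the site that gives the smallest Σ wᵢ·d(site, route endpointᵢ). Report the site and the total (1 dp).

Site C, total 497.2 km

Total weighted distance at each candidate:
  Site B (9, 0): total = 654.1
  Site C (8, 6): total = 497.2
  Site A (5, 8): total = 541.1
Minimum is at Site C with total 497.2 km.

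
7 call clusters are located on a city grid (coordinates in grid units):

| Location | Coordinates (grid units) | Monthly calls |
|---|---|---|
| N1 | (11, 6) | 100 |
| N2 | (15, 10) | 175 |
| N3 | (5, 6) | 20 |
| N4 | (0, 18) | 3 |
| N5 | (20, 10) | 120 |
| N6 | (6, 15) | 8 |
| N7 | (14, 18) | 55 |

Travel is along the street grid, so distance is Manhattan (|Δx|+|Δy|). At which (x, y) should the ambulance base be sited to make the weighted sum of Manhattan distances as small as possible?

Manhattan distance separates: Σwᵢ(|x−xᵢ|+|y−yᵢ|) = Σwᵢ|x−xᵢ| + Σwᵢ|y−yᵢ|, so x and y are optimised independently as 1-D weighted medians.
Total weight W = 481; half = 240.5.
x-coordinate, sorted with cumulative weight:
  x=0 (N4, w=3) cum 3
  x=5 (N3, w=20) cum 23
  x=6 (N6, w=8) cum 31
  x=11 (N1, w=100) cum 131
  x=14 (N7, w=55) cum 186
  x=15 (N2, w=175) cum 361  ← median
  x=20 (N5, w=120) cum 481
⇒ x* = 15
y-coordinate, sorted with cumulative weight:
  y=6 (N1, w=100) cum 100
  y=6 (N3, w=20) cum 120
  y=10 (N2, w=175) cum 295  ← median
  y=10 (N5, w=120) cum 415
  y=15 (N6, w=8) cum 423
  y=18 (N4, w=3) cum 426
  y=18 (N7, w=55) cum 481
⇒ y* = 10

(15, 10)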